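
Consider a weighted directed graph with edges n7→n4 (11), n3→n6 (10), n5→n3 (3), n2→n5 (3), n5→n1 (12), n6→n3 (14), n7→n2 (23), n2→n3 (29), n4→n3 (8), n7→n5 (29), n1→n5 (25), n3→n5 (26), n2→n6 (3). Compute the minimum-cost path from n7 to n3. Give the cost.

19

A few of the n7→n3 routes:
n7 -> n5 -> n3: 29 + 3 = 32
n7 -> n4 -> n3: 11 + 8 = 19
n7 -> n2 -> n5 -> n3: 23 + 3 + 3 = 29
Best route has total 19.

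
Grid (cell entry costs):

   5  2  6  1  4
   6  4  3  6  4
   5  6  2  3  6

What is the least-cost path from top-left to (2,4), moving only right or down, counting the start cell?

25

Cheapest: (0,0) -> (0,1) -> (1,1) -> (1,2) -> (2,2) -> (2,3) -> (2,4)
  5 + 2 + 4 + 3 + 2 + 3 + 6 = 25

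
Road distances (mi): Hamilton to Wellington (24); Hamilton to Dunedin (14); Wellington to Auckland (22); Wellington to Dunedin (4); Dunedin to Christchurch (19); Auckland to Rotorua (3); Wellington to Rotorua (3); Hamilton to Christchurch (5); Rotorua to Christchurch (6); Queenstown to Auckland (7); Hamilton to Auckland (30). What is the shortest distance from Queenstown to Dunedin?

17

A few of the Queenstown→Dunedin routes:
Queenstown-Auckland-Rotorua-Christchurch-Dunedin: 7 + 3 + 6 + 19 = 35
Queenstown-Auckland-Rotorua-Christchurch-Hamilton-Dunedin: 7 + 3 + 6 + 5 + 14 = 35
Queenstown-Auckland-Rotorua-Wellington-Hamilton-Dunedin: 7 + 3 + 3 + 24 + 14 = 51
Queenstown-Auckland-Wellington-Dunedin: 7 + 22 + 4 = 33
Queenstown-Auckland-Rotorua-Wellington-Dunedin: 7 + 3 + 3 + 4 = 17
Queenstown-Auckland-Rotorua-Christchurch-Hamilton-Wellington-Dunedin: 7 + 3 + 6 + 5 + 24 + 4 = 49
Shortest: 17 mi.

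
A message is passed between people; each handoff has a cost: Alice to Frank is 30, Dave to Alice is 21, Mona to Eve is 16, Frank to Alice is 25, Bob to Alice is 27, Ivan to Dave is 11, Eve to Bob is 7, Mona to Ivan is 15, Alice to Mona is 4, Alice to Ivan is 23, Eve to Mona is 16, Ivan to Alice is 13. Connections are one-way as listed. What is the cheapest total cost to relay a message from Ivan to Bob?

40

Candidate routes:
Ivan → Alice → Mona → Eve → Bob: 13 + 4 + 16 + 7 = 40
Ivan → Dave → Alice → Mona → Eve → Bob: 11 + 21 + 4 + 16 + 7 = 59
Shortest: 40.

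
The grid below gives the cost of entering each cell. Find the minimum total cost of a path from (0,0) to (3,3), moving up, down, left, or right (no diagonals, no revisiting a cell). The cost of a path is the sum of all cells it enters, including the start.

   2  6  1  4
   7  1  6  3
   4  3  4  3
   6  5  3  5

Take [0,0] -> [0,1] -> [0,2] -> [0,3] -> [1,3] -> [2,3] -> [3,3] for a total of 2 + 6 + 1 + 4 + 3 + 3 + 5 = 24.

24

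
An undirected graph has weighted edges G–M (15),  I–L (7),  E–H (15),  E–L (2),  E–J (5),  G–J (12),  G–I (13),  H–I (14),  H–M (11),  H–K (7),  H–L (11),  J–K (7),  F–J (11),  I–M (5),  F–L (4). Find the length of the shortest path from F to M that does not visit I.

26

Checking several routes:
F -> L -> H -> M: 4 + 11 + 11 = 26
F -> J -> K -> H -> M: 11 + 7 + 7 + 11 = 36
F -> L -> E -> H -> M: 4 + 2 + 15 + 11 = 32
Best route has total 26.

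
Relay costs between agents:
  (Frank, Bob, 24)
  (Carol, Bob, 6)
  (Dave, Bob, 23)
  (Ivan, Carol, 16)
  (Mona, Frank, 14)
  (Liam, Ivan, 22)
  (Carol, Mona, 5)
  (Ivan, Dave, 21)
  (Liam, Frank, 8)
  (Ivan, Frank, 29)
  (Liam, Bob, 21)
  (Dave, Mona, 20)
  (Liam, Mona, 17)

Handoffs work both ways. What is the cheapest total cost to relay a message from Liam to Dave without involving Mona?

Checking several routes:
Liam→Bob→Carol→Ivan→Dave: 21 + 6 + 16 + 21 = 64
Liam→Bob→Dave: 21 + 23 = 44
Liam→Frank→Bob→Dave: 8 + 24 + 23 = 55
Liam→Frank→Ivan→Dave: 8 + 29 + 21 = 58
Liam→Ivan→Dave: 22 + 21 = 43
The minimum is 43.

43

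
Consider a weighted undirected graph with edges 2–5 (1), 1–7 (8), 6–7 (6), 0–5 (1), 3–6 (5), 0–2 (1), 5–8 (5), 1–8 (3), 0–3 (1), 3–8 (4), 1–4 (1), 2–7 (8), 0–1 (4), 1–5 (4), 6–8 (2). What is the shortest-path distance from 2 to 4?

6

Comparing a few candidate routes:
2 → 5 → 1 → 4: 1 + 4 + 1 = 6
2 → 0 → 1 → 4: 1 + 4 + 1 = 6
2 → 5 → 0 → 1 → 4: 1 + 1 + 4 + 1 = 7
The minimum is 6.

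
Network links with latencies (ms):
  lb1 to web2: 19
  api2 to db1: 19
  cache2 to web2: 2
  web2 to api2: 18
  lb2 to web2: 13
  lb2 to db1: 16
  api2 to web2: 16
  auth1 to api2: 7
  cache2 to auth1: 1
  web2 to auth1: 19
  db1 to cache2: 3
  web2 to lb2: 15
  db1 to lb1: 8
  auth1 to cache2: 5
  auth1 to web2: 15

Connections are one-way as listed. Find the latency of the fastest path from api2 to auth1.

23

Checking several routes:
api2-web2-auth1: 16 + 19 = 35
api2-db1-cache2-web2-auth1: 19 + 3 + 2 + 19 = 43
api2-web2-lb2-db1-cache2-auth1: 16 + 15 + 16 + 3 + 1 = 51
api2-db1-cache2-auth1: 19 + 3 + 1 = 23
The minimum is 23 ms.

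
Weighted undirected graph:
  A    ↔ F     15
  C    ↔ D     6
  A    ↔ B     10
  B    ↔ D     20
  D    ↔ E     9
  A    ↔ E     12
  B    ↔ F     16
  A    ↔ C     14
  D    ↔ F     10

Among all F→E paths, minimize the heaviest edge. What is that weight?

A few of the F→E routes:
F-A-C-D-E: max(15, 14, 6, 9) = 15
F-D-E: max(10, 9) = 10
F-A-E: max(15, 12) = 15
F-D-C-A-E: max(10, 6, 14, 12) = 14
Best route has worst link 10.

10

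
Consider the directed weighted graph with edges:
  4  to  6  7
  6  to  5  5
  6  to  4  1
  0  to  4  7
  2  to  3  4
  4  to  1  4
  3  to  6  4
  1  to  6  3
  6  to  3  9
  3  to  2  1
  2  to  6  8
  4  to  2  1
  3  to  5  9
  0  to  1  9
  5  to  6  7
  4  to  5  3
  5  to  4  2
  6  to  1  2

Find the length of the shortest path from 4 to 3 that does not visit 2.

16

Candidate routes:
4 - 6 - 3: 7 + 9 = 16
4 - 5 - 6 - 3: 3 + 7 + 9 = 19
4 - 1 - 6 - 3: 4 + 3 + 9 = 16
Best route has total 16.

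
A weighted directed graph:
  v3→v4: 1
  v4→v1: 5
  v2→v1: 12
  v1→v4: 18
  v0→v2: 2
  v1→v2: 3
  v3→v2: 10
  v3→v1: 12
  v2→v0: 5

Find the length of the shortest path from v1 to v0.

Routes from v1 to v0:
v1 -> v2 -> v0: 3 + 5 = 8
The minimum is 8.

8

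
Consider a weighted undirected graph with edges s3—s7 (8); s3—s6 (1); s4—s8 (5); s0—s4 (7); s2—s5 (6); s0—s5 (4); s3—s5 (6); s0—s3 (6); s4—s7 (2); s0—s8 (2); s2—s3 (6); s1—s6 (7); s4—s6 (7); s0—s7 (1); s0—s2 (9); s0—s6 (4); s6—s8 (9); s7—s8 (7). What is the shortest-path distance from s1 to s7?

12

Checking several routes:
s1 -> s6 -> s4 -> s7: 7 + 7 + 2 = 16
s1 -> s6 -> s0 -> s7: 7 + 4 + 1 = 12
s1 -> s6 -> s3 -> s0 -> s7: 7 + 1 + 6 + 1 = 15
The minimum is 12.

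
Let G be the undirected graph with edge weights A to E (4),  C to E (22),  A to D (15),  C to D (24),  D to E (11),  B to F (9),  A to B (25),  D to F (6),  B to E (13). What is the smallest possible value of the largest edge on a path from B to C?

22

Checking several routes:
B→F→D→A→E→C: max(9, 6, 15, 4, 22) = 22
B→F→D→E→C: max(9, 6, 11, 22) = 22
B→E→C: max(13, 22) = 22
The minimum achievable maximum is 22.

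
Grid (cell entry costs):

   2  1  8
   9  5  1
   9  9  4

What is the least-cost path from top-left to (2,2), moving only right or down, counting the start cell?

One optimal route is r0c0 r0c1 r1c1 r1c2 r2c2.
Its cost is 2 + 1 + 5 + 1 + 4 = 13.
For comparison, the top-then-right route costs 16.

13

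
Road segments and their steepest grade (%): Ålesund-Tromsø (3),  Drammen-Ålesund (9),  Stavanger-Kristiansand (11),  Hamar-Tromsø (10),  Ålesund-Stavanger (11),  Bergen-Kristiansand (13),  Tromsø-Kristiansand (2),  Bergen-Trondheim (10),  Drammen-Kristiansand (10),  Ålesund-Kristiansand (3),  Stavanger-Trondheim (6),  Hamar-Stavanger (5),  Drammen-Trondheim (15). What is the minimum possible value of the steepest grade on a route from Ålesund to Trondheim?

10

Comparing a few candidate routes:
Ålesund -> Tromsø -> Hamar -> Stavanger -> Trondheim: max(3, 10, 5, 6) = 10
Ålesund -> Drammen -> Kristiansand -> Tromsø -> Hamar -> Stavanger -> Trondheim: max(9, 10, 2, 10, 5, 6) = 10
Ålesund -> Kristiansand -> Tromsø -> Hamar -> Stavanger -> Trondheim: max(3, 2, 10, 5, 6) = 10
Best route has worst link 10%.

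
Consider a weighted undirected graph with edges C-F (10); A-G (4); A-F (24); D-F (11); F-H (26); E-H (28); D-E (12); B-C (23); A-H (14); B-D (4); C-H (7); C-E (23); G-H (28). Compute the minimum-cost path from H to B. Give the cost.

30

Some routes from H to B:
H-C-B: 7 + 23 = 30
H-C-F-D-B: 7 + 10 + 11 + 4 = 32
H-C-E-D-B: 7 + 23 + 12 + 4 = 46
H-F-D-B: 26 + 11 + 4 = 41
H-A-F-D-B: 14 + 24 + 11 + 4 = 53
H-E-D-B: 28 + 12 + 4 = 44
Shortest: 30.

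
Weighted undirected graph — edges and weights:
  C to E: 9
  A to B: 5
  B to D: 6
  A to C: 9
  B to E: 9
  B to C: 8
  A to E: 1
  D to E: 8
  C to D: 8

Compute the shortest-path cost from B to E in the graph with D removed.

Candidate routes:
B → A → E: 5 + 1 = 6
B → A → C → E: 5 + 9 + 9 = 23
B → C → A → E: 8 + 9 + 1 = 18
B → E: 9
B → C → E: 8 + 9 = 17
The minimum is 6.

6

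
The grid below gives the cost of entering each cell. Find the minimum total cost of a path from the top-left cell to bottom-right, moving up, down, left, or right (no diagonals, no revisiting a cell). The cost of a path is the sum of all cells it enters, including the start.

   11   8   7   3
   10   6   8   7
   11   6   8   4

Best path: [0,0] [0,1] [0,2] [0,3] [1,3] [2,3]
Cost: 11 + 8 + 7 + 3 + 7 + 4 = 40

40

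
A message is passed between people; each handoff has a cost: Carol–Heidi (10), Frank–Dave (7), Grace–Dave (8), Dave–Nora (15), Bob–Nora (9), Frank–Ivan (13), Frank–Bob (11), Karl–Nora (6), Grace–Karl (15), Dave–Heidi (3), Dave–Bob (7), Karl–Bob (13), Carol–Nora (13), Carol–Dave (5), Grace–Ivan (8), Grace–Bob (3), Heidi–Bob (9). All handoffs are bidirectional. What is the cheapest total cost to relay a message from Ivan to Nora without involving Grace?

A few of the Ivan→Nora routes:
Ivan -> Frank -> Dave -> Nora: 13 + 7 + 15 = 35
Ivan -> Frank -> Dave -> Bob -> Nora: 13 + 7 + 7 + 9 = 36
Ivan -> Frank -> Bob -> Nora: 13 + 11 + 9 = 33
The minimum is 33.

33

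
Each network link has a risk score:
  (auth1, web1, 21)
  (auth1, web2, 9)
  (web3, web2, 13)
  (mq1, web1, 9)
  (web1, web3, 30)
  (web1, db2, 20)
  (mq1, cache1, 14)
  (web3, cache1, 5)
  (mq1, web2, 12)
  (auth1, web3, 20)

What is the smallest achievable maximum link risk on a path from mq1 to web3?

13

Checking several routes:
mq1 - web2 - auth1 - web3: max(12, 9, 20) = 20
mq1 - web2 - web3: max(12, 13) = 13
mq1 - cache1 - web3: max(14, 5) = 14
Smallest bottleneck: 13.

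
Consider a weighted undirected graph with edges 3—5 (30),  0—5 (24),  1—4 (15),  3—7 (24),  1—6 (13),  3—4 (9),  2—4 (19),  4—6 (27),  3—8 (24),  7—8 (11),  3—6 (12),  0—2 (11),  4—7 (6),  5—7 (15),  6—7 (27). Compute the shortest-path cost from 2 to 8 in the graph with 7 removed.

Some routes from 2 to 8 avoiding 7:
2 - 4 - 3 - 8: 19 + 9 + 24 = 52
2 - 4 - 6 - 3 - 8: 19 + 27 + 12 + 24 = 82
2 - 4 - 1 - 6 - 3 - 8: 19 + 15 + 13 + 12 + 24 = 83
Best route has total 52.

52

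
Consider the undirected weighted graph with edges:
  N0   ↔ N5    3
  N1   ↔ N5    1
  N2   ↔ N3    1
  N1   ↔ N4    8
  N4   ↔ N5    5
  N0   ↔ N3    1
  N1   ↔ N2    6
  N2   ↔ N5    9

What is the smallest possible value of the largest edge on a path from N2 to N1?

3

Comparing a few candidate routes:
N2 -> N5 -> N4 -> N1: max(9, 5, 8) = 9
N2 -> N3 -> N0 -> N5 -> N1: max(1, 1, 3, 1) = 3
N2 -> N3 -> N0 -> N5 -> N4 -> N1: max(1, 1, 3, 5, 8) = 8
N2 -> N1: max(6) = 6
Smallest bottleneck: 3.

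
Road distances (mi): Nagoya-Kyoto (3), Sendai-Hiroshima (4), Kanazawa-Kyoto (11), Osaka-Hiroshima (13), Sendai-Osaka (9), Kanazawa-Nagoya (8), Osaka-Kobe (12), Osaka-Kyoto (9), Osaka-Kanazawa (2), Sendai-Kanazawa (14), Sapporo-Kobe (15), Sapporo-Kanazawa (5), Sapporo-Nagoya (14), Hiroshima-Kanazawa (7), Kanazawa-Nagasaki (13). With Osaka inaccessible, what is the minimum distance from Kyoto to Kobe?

Routes from Kyoto to Kobe avoiding Osaka:
Kyoto - Kanazawa - Nagoya - Sapporo - Kobe: 11 + 8 + 14 + 15 = 48
Kyoto - Nagoya - Kanazawa - Sapporo - Kobe: 3 + 8 + 5 + 15 = 31
Kyoto - Nagoya - Sapporo - Kobe: 3 + 14 + 15 = 32
Kyoto - Kanazawa - Sapporo - Kobe: 11 + 5 + 15 = 31
The minimum is 31 mi.

31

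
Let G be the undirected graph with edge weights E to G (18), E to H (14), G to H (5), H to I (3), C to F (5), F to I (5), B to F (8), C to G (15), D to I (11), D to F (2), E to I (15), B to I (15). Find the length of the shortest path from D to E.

A few of the D→E routes:
D-F-I-E: 2 + 5 + 15 = 22
D-I-E: 11 + 15 = 26
D-F-I-H-E: 2 + 5 + 3 + 14 = 24
D-I-H-E: 11 + 3 + 14 = 28
Shortest: 22.

22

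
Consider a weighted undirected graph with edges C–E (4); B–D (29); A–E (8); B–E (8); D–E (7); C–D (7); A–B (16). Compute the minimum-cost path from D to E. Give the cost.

Some routes from D to E:
D - E: 7
D - C - E: 7 + 4 = 11
D - B - E: 29 + 8 = 37
The minimum is 7.

7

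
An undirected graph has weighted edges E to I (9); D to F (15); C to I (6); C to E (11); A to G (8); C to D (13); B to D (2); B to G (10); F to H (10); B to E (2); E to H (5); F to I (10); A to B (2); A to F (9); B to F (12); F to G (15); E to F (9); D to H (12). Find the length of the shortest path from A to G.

8

A few of the A→G routes:
A→B→G: 2 + 10 = 12
A→F→G: 9 + 15 = 24
A→B→E→F→G: 2 + 2 + 9 + 15 = 28
A→G: 8
Shortest: 8.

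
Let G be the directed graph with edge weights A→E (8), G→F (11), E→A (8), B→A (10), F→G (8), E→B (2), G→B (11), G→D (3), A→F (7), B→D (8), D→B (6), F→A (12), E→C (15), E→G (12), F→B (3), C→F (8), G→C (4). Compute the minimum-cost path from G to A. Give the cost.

Some routes from G to A:
G→D→B→A: 3 + 6 + 10 = 19
G→B→A: 11 + 10 = 21
G→C→F→A: 4 + 8 + 12 = 24
G→F→A: 11 + 12 = 23
The minimum is 19.

19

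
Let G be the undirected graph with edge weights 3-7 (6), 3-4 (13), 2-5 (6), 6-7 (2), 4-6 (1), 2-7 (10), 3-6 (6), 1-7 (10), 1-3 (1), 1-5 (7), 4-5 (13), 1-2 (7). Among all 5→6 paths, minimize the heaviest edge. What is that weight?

7

Some routes from 5 to 6:
5 -> 2 -> 1 -> 3 -> 7 -> 6: max(6, 7, 1, 6, 2) = 7
5 -> 1 -> 3 -> 6: max(7, 1, 6) = 7
5 -> 1 -> 2 -> 7 -> 3 -> 6: max(7, 7, 10, 6, 6) = 10
5 -> 1 -> 3 -> 7 -> 6: max(7, 1, 6, 2) = 7
5 -> 2 -> 1 -> 3 -> 6: max(6, 7, 1, 6) = 7
The minimum achievable maximum is 7.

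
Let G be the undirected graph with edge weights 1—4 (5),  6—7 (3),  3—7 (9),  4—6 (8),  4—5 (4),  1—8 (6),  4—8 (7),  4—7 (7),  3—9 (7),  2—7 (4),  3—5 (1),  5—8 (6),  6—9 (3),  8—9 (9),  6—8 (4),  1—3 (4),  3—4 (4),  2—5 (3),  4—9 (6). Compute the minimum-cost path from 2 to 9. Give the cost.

10

Checking several routes:
2 → 5 → 3 → 9: 3 + 1 + 7 = 11
2 → 7 → 6 → 9: 4 + 3 + 3 = 10
2 → 5 → 4 → 9: 3 + 4 + 6 = 13
2 → 5 → 3 → 4 → 9: 3 + 1 + 4 + 6 = 14
Shortest: 10.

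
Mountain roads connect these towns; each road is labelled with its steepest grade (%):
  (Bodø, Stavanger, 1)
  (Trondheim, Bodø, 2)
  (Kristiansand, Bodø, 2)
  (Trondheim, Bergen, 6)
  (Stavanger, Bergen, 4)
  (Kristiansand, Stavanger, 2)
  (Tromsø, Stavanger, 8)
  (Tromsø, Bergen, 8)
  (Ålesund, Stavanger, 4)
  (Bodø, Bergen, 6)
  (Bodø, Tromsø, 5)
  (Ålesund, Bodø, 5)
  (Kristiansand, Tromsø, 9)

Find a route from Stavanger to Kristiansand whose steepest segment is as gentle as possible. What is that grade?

Checking several routes:
Stavanger - Bodø - Kristiansand: max(1, 2) = 2
Stavanger - Bergen - Bodø - Kristiansand: max(4, 6, 2) = 6
Stavanger - Bergen - Trondheim - Bodø - Kristiansand: max(4, 6, 2, 2) = 6
Stavanger - Tromsø - Bodø - Kristiansand: max(8, 5, 2) = 8
Stavanger - Ålesund - Bodø - Kristiansand: max(4, 5, 2) = 5
Stavanger - Kristiansand: max(2) = 2
Smallest bottleneck: 2%.

2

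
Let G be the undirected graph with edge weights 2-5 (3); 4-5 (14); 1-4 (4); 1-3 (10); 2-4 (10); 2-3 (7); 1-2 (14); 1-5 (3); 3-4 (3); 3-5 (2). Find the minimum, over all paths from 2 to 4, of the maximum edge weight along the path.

Some routes from 2 to 4:
2 -> 5 -> 3 -> 1 -> 4: max(3, 2, 10, 4) = 10
2 -> 3 -> 4: max(7, 3) = 7
2 -> 3 -> 5 -> 1 -> 4: max(7, 2, 3, 4) = 7
2 -> 5 -> 1 -> 3 -> 4: max(3, 3, 10, 3) = 10
2 -> 5 -> 1 -> 4: max(3, 3, 4) = 4
2 -> 5 -> 3 -> 4: max(3, 2, 3) = 3
Smallest bottleneck: 3.

3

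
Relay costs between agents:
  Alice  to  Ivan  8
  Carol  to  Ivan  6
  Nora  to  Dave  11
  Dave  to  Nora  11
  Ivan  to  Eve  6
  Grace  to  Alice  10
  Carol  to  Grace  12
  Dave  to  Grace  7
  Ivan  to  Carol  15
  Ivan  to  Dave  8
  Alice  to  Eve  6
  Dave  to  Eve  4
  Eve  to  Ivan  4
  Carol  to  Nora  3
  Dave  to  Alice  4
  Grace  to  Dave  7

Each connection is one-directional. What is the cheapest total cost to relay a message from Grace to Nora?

Some routes from Grace to Nora:
Grace-Dave-Nora: 7 + 11 = 18
Grace-Alice-Ivan-Carol-Nora: 10 + 8 + 15 + 3 = 36
Grace-Alice-Ivan-Dave-Nora: 10 + 8 + 8 + 11 = 37
Grace-Alice-Eve-Ivan-Carol-Nora: 10 + 6 + 4 + 15 + 3 = 38
Grace-Dave-Eve-Ivan-Carol-Nora: 7 + 4 + 4 + 15 + 3 = 33
Grace-Dave-Alice-Ivan-Carol-Nora: 7 + 4 + 8 + 15 + 3 = 37
Shortest: 18.

18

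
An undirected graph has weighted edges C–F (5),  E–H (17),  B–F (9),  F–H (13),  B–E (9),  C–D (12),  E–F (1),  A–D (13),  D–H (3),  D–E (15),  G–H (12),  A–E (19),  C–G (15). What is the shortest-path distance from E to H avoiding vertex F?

17

Checking several routes:
E -> H: 17
E -> D -> C -> G -> H: 15 + 12 + 15 + 12 = 54
E -> D -> H: 15 + 3 = 18
E -> A -> D -> H: 19 + 13 + 3 = 35
Shortest: 17.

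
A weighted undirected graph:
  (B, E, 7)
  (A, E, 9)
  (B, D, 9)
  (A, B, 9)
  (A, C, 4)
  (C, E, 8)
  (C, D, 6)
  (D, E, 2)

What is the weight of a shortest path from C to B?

A few of the C→B routes:
C - D - B: 6 + 9 = 15
C - A - B: 4 + 9 = 13
C - E - B: 8 + 7 = 15
C - D - E - B: 6 + 2 + 7 = 15
Shortest: 13.

13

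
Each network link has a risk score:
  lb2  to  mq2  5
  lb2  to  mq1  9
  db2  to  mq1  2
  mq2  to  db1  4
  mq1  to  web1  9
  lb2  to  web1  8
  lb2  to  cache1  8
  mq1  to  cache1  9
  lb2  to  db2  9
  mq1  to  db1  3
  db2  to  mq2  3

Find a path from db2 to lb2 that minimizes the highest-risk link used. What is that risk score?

Comparing a few candidate routes:
db2 -> lb2: max(9) = 9
db2 -> mq2 -> lb2: max(3, 5) = 5
db2 -> mq1 -> db1 -> mq2 -> lb2: max(2, 3, 4, 5) = 5
The minimum achievable maximum is 5.

5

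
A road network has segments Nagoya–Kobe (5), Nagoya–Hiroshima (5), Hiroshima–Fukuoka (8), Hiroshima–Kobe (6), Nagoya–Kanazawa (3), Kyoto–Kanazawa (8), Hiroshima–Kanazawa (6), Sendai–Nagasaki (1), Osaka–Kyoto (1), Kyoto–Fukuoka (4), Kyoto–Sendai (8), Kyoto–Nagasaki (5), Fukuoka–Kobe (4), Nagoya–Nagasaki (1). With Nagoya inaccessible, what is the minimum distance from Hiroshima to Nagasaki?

17

Comparing a few candidate routes:
Hiroshima → Kobe → Fukuoka → Kyoto → Nagasaki: 6 + 4 + 4 + 5 = 19
Hiroshima → Kanazawa → Kyoto → Nagasaki: 6 + 8 + 5 = 19
Hiroshima → Fukuoka → Kyoto → Nagasaki: 8 + 4 + 5 = 17
The minimum is 17 mi.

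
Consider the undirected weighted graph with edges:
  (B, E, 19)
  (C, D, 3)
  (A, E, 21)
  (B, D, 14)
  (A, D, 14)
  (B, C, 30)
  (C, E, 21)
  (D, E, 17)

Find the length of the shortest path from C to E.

20

Some routes from C to E:
C-D-B-E: 3 + 14 + 19 = 36
C-D-A-E: 3 + 14 + 21 = 38
C-D-E: 3 + 17 = 20
C-E: 21
C-B-E: 30 + 19 = 49
C-B-D-E: 30 + 14 + 17 = 61
Shortest: 20.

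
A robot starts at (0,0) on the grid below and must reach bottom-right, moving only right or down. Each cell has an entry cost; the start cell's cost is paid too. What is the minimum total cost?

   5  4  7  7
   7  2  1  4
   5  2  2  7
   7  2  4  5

Cheapest: (0,0) → (0,1) → (1,1) → (1,2) → (2,2) → (3,2) → (3,3)
  5 + 4 + 2 + 1 + 2 + 4 + 5 = 23
(Top row then right column would cost 39.)

23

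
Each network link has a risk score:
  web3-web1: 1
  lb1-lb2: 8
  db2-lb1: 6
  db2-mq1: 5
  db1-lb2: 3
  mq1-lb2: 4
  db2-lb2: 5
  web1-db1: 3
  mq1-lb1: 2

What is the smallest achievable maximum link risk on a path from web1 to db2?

5

Comparing a few candidate routes:
web1 - db1 - lb2 - db2: max(3, 3, 5) = 5
web1 - db1 - lb2 - mq1 - lb1 - db2: max(3, 3, 4, 2, 6) = 6
web1 - db1 - lb2 - mq1 - db2: max(3, 3, 4, 5) = 5
The minimum achievable maximum is 5.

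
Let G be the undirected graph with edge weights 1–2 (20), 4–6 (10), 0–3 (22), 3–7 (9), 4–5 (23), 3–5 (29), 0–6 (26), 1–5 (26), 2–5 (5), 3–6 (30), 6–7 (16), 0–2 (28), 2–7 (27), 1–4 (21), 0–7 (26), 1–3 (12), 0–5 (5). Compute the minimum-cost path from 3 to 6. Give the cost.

A few of the 3→6 routes:
3→7→6: 9 + 16 = 25
3→1→4→6: 12 + 21 + 10 = 43
3→6: 30
3→0→5→4→6: 22 + 5 + 23 + 10 = 60
3→0→6: 22 + 26 = 48
Shortest: 25.

25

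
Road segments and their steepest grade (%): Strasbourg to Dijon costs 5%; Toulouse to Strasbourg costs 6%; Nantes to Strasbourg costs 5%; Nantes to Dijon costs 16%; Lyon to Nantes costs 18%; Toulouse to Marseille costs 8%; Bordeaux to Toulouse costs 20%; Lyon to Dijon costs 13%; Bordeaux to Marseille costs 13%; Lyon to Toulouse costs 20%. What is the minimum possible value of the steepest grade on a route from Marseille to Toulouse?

Candidate routes:
Marseille-Bordeaux-Toulouse: max(13, 20) = 20
Marseille-Toulouse: max(8) = 8
The minimum achievable maximum is 8%.

8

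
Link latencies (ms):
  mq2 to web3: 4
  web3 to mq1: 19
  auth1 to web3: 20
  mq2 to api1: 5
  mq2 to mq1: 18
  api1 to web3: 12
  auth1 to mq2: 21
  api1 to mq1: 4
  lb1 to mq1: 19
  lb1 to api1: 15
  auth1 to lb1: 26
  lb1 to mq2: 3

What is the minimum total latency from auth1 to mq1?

Some routes from auth1 to mq1:
auth1→web3→api1→mq1: 20 + 12 + 4 = 36
auth1→mq2→mq1: 21 + 18 = 39
auth1→mq2→api1→mq1: 21 + 5 + 4 = 30
auth1→lb1→mq2→api1→mq1: 26 + 3 + 5 + 4 = 38
auth1→web3→mq2→api1→mq1: 20 + 4 + 5 + 4 = 33
Shortest: 30 ms.

30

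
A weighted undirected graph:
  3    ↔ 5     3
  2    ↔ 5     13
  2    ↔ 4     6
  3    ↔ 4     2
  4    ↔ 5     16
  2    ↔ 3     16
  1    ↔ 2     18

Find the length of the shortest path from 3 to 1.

Some routes from 3 to 1:
3 → 2 → 1: 16 + 18 = 34
3 → 5 → 2 → 1: 3 + 13 + 18 = 34
3 → 5 → 4 → 2 → 1: 3 + 16 + 6 + 18 = 43
3 → 4 → 2 → 1: 2 + 6 + 18 = 26
Shortest: 26.

26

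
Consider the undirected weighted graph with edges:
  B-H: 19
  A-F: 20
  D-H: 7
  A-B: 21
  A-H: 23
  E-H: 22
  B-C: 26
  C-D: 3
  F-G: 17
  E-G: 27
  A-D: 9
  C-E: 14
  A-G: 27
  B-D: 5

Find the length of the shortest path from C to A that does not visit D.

Some routes from C to A avoiding D:
C → E → G → A: 14 + 27 + 27 = 68
C → B → H → A: 26 + 19 + 23 = 68
C → B → A: 26 + 21 = 47
C → E → H → A: 14 + 22 + 23 = 59
Best route has total 47.

47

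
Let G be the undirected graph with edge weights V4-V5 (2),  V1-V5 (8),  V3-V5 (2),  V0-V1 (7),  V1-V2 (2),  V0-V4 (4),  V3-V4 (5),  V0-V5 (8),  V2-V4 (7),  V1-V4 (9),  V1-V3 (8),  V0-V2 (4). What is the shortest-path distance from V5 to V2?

9

A few of the V5→V2 routes:
V5 - V4 - V0 - V2: 2 + 4 + 4 = 10
V5 - V4 - V2: 2 + 7 = 9
V5 - V1 - V2: 8 + 2 = 10
Shortest: 9.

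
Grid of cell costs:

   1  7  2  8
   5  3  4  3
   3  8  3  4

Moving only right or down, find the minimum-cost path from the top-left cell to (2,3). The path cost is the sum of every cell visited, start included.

20

One optimal route is r0c0 -> r1c0 -> r1c1 -> r1c2 -> r1c3 -> r2c3.
Its cost is 1 + 5 + 3 + 4 + 3 + 4 = 20.
For comparison, the top-then-right route costs 25.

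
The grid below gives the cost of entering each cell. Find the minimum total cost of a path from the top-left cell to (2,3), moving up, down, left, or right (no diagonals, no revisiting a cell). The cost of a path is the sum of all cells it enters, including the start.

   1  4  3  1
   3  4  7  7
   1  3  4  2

14

Best path: r0c0→r1c0→r2c0→r2c1→r2c2→r2c3
Cost: 1 + 3 + 1 + 3 + 4 + 2 = 14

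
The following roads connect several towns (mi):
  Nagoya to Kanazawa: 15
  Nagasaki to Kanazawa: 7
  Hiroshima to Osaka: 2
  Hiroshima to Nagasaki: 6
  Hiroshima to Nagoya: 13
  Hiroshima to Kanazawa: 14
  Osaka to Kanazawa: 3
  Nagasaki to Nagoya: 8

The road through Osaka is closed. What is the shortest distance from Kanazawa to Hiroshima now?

13

Comparing a few candidate routes:
Kanazawa → Nagasaki → Hiroshima: 7 + 6 = 13
Kanazawa → Nagoya → Hiroshima: 15 + 13 = 28
Kanazawa → Hiroshima: 14
The minimum is 13 mi.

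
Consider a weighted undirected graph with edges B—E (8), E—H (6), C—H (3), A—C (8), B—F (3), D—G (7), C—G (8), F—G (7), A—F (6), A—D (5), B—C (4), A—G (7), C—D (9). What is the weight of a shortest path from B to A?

A few of the B→A routes:
B → C → D → A: 4 + 9 + 5 = 18
B → C → G → A: 4 + 8 + 7 = 19
B → C → A: 4 + 8 = 12
B → F → A: 3 + 6 = 9
B → F → G → A: 3 + 7 + 7 = 17
The minimum is 9.

9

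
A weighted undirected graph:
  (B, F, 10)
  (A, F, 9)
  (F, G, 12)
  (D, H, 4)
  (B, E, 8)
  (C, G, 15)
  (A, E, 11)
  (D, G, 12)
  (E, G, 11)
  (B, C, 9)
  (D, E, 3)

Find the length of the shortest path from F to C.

A few of the F→C routes:
F - G - C: 12 + 15 = 27
F - B - C: 10 + 9 = 19
F - A - E - B - C: 9 + 11 + 8 + 9 = 37
F - G - E - B - C: 12 + 11 + 8 + 9 = 40
F - G - D - E - B - C: 12 + 12 + 3 + 8 + 9 = 44
Best route has total 19.

19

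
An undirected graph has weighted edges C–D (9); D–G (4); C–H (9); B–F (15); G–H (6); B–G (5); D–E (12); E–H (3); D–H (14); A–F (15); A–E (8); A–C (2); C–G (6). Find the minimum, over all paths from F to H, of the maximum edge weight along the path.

A few of the F→H routes:
F→A→E→D→C→G→H: max(15, 8, 12, 9, 6, 6) = 15
F→A→E→D→C→H: max(15, 8, 12, 9, 9) = 15
F→A→E→D→H: max(15, 8, 12, 14) = 15
Smallest bottleneck: 15.

15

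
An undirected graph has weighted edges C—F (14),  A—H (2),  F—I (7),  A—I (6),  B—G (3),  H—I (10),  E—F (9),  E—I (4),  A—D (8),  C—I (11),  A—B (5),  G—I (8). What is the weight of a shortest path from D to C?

Checking several routes:
D -> A -> H -> I -> F -> C: 8 + 2 + 10 + 7 + 14 = 41
D -> A -> B -> G -> I -> C: 8 + 5 + 3 + 8 + 11 = 35
D -> A -> I -> F -> C: 8 + 6 + 7 + 14 = 35
D -> A -> H -> I -> C: 8 + 2 + 10 + 11 = 31
D -> A -> I -> C: 8 + 6 + 11 = 25
The minimum is 25.

25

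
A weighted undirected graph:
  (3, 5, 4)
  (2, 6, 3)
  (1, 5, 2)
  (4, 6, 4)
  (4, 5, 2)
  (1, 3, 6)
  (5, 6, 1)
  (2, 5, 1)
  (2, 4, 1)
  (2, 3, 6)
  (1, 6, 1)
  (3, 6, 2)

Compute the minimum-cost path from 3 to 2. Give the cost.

4

Comparing a few candidate routes:
3→2: 6
3→6→1→5→2: 2 + 1 + 2 + 1 = 6
3→6→5→2: 2 + 1 + 1 = 4
3→5→2: 4 + 1 = 5
3→6→5→4→2: 2 + 1 + 2 + 1 = 6
3→6→2: 2 + 3 = 5
Shortest: 4.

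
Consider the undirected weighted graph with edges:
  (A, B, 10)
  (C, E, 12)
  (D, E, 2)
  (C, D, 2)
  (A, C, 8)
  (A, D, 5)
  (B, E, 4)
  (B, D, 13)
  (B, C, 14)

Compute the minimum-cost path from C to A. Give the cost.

A few of the C→A routes:
C-D-A: 2 + 5 = 7
C-A: 8
C-D-E-B-A: 2 + 2 + 4 + 10 = 18
Best route has total 7.

7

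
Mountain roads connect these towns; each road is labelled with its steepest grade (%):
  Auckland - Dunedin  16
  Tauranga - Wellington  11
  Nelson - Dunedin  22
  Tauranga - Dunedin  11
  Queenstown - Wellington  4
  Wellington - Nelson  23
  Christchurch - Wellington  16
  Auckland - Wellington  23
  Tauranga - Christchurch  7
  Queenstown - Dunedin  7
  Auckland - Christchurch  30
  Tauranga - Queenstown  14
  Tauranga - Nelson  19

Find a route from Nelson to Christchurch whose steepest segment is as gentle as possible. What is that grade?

A few of the Nelson→Christchurch routes:
Nelson→Tauranga→Queenstown→Wellington→Christchurch: max(19, 14, 4, 16) = 19
Nelson→Dunedin→Queenstown→Tauranga→Wellington→Christchurch: max(22, 7, 14, 11, 16) = 22
Nelson→Tauranga→Dunedin→Queenstown→Wellington→Christchurch: max(19, 11, 7, 4, 16) = 19
Nelson→Tauranga→Wellington→Christchurch: max(19, 11, 16) = 19
Nelson→Tauranga→Christchurch: max(19, 7) = 19
Smallest bottleneck: 19%.

19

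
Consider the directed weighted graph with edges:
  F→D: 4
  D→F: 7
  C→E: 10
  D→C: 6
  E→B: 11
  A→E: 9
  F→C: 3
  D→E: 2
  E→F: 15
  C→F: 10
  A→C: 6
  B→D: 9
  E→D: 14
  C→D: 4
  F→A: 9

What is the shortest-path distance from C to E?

6

Checking several routes:
C→D→E: 4 + 2 = 6
C→E: 10
C→F→D→E: 10 + 4 + 2 = 16
The minimum is 6.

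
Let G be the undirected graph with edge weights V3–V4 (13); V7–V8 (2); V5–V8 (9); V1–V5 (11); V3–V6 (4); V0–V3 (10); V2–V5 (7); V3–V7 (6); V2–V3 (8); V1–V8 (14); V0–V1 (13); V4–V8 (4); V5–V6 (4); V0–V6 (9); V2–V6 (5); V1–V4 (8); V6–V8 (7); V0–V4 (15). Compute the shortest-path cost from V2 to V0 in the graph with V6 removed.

18

Some routes from V2 to V0 avoiding V6:
V2 -> V5 -> V8 -> V4 -> V0: 7 + 9 + 4 + 15 = 35
V2 -> V3 -> V7 -> V8 -> V4 -> V0: 8 + 6 + 2 + 4 + 15 = 35
V2 -> V3 -> V0: 8 + 10 = 18
V2 -> V5 -> V8 -> V7 -> V3 -> V0: 7 + 9 + 2 + 6 + 10 = 34
V2 -> V5 -> V1 -> V0: 7 + 11 + 13 = 31
Shortest: 18.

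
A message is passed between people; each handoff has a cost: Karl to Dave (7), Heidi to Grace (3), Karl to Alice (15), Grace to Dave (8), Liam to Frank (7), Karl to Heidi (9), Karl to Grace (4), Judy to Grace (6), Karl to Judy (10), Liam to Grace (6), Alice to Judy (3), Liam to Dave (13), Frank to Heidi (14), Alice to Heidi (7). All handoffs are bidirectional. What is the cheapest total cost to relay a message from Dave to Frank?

20

A few of the Dave→Frank routes:
Dave → Karl → Grace → Liam → Frank: 7 + 4 + 6 + 7 = 24
Dave → Grace → Liam → Frank: 8 + 6 + 7 = 21
Dave → Grace → Heidi → Frank: 8 + 3 + 14 = 25
Dave → Liam → Frank: 13 + 7 = 20
Shortest: 20.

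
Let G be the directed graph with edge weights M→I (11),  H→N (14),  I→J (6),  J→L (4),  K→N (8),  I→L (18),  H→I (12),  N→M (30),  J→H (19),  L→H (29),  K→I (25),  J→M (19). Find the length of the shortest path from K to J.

31

Routes from K to J:
K - I - J: 25 + 6 = 31
K - N - M - I - J: 8 + 30 + 11 + 6 = 55
The minimum is 31.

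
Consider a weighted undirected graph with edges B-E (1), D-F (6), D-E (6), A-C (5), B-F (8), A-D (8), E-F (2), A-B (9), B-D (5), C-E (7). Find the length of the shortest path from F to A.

Checking several routes:
F -> E -> B -> A: 2 + 1 + 9 = 12
F -> E -> C -> A: 2 + 7 + 5 = 14
F -> E -> B -> D -> A: 2 + 1 + 5 + 8 = 16
F -> E -> D -> A: 2 + 6 + 8 = 16
F -> D -> A: 6 + 8 = 14
The minimum is 12.

12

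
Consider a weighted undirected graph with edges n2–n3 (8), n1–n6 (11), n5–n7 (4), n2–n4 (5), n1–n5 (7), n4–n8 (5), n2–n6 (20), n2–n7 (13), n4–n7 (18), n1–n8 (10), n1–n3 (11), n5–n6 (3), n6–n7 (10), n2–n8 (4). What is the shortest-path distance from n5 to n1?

Some routes from n5 to n1:
n5 -> n7 -> n6 -> n1: 4 + 10 + 11 = 25
n5 -> n7 -> n2 -> n8 -> n1: 4 + 13 + 4 + 10 = 31
n5 -> n1: 7
n5 -> n6 -> n1: 3 + 11 = 14
n5 -> n7 -> n2 -> n3 -> n1: 4 + 13 + 8 + 11 = 36
Shortest: 7.

7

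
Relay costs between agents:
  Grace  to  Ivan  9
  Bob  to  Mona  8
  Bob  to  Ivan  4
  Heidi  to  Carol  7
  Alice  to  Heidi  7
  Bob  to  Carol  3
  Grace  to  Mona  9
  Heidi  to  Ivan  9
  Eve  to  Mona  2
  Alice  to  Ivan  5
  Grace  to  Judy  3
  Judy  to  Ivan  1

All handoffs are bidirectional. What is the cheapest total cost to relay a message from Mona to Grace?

A few of the Mona→Grace routes:
Mona - Grace: 9
Mona - Bob - Carol - Heidi - Ivan - Judy - Grace: 8 + 3 + 7 + 9 + 1 + 3 = 31
Mona - Bob - Ivan - Judy - Grace: 8 + 4 + 1 + 3 = 16
Mona - Bob - Ivan - Grace: 8 + 4 + 9 = 21
Best route has total 9.

9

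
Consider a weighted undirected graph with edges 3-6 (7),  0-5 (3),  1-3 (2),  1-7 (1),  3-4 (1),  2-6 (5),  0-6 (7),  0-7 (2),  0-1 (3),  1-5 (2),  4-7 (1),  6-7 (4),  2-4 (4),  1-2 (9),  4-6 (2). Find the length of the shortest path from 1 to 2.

6

Checking several routes:
1 → 2: 9
1 → 3 → 4 → 6 → 2: 2 + 1 + 2 + 5 = 10
1 → 3 → 4 → 2: 2 + 1 + 4 = 7
1 → 7 → 4 → 6 → 2: 1 + 1 + 2 + 5 = 9
1 → 7 → 6 → 2: 1 + 4 + 5 = 10
1 → 7 → 4 → 2: 1 + 1 + 4 = 6
The minimum is 6.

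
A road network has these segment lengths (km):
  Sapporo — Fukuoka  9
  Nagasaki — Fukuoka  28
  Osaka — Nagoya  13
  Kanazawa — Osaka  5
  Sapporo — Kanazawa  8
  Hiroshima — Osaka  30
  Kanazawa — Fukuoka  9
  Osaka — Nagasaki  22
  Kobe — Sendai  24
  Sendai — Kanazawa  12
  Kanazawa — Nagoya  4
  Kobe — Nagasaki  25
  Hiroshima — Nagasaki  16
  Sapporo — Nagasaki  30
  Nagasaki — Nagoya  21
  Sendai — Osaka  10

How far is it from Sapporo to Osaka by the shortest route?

13

Checking several routes:
Sapporo - Kanazawa - Sendai - Osaka: 8 + 12 + 10 = 30
Sapporo - Fukuoka - Kanazawa - Osaka: 9 + 9 + 5 = 23
Sapporo - Kanazawa - Nagoya - Osaka: 8 + 4 + 13 = 25
Sapporo - Kanazawa - Osaka: 8 + 5 = 13
The minimum is 13 km.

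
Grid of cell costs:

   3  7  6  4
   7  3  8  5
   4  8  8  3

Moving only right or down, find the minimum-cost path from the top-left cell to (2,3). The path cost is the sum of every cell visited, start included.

28

One optimal route is [0,0] [0,1] [0,2] [0,3] [1,3] [2,3].
Its cost is 3 + 7 + 6 + 4 + 5 + 3 = 28.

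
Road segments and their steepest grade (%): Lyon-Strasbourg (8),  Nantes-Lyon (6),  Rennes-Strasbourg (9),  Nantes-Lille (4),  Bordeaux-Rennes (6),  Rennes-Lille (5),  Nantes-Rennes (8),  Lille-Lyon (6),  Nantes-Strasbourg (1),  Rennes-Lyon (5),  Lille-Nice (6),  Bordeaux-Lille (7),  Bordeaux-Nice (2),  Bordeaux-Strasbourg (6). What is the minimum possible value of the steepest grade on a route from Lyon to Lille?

Checking several routes:
Lyon - Rennes - Bordeaux - Strasbourg - Nantes - Lille: max(5, 6, 6, 1, 4) = 6
Lyon - Lille: max(6) = 6
Lyon - Rennes - Lille: max(5, 5) = 5
Smallest bottleneck: 5%.

5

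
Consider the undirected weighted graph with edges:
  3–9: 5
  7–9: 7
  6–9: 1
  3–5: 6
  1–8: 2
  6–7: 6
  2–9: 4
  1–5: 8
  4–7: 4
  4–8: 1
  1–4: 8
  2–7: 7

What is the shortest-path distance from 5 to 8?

Some routes from 5 to 8:
5-3-9-7-4-1-8: 6 + 5 + 7 + 4 + 8 + 2 = 32
5-1-4-8: 8 + 8 + 1 = 17
5-1-8: 8 + 2 = 10
5-3-9-7-4-8: 6 + 5 + 7 + 4 + 1 = 23
5-3-9-6-7-4-8: 6 + 5 + 1 + 6 + 4 + 1 = 23
5-3-9-2-7-4-8: 6 + 5 + 4 + 7 + 4 + 1 = 27
The minimum is 10.

10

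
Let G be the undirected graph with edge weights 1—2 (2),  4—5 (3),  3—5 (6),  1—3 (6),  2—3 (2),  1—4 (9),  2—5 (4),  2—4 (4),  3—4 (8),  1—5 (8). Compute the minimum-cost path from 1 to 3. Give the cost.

4

A few of the 1→3 routes:
1 - 2 - 3: 2 + 2 = 4
1 - 5 - 3: 8 + 6 = 14
1 - 3: 6
1 - 2 - 5 - 3: 2 + 4 + 6 = 12
The minimum is 4.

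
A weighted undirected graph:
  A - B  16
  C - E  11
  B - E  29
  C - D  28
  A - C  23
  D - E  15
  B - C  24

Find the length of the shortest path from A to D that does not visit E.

Paths from A to D avoiding E:
A → B → C → D: 16 + 24 + 28 = 68
A → C → D: 23 + 28 = 51
Shortest: 51.

51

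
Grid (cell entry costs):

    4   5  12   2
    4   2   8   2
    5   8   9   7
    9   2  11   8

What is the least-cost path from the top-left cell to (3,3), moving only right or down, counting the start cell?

Cheapest: (0,0) (1,0) (1,1) (1,2) (1,3) (2,3) (3,3)
  4 + 4 + 2 + 8 + 2 + 7 + 8 = 35

35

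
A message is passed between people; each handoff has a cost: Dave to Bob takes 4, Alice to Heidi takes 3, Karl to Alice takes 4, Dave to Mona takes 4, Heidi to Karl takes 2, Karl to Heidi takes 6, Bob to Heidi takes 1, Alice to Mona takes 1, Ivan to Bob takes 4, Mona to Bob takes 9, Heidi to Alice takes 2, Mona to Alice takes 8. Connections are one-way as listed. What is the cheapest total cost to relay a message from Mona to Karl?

12

Paths from Mona to Karl:
Mona→Bob→Heidi→Karl: 9 + 1 + 2 = 12
Mona→Alice→Heidi→Karl: 8 + 3 + 2 = 13
Shortest: 12.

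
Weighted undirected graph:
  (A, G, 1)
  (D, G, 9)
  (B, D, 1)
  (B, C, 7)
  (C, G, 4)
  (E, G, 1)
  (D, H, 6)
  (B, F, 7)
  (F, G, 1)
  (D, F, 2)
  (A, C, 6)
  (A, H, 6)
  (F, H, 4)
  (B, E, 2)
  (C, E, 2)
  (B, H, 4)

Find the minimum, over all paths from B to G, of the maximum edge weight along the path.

A few of the B→G routes:
B-E-C-G: max(2, 2, 4) = 4
B-H-F-G: max(4, 4, 1) = 4
B-D-F-H-A-G: max(1, 2, 4, 6, 1) = 6
B-D-F-G: max(1, 2, 1) = 2
B-E-G: max(2, 1) = 2
B-D-F-H-A-C-E-G: max(1, 2, 4, 6, 6, 2, 1) = 6
Smallest bottleneck: 2.

2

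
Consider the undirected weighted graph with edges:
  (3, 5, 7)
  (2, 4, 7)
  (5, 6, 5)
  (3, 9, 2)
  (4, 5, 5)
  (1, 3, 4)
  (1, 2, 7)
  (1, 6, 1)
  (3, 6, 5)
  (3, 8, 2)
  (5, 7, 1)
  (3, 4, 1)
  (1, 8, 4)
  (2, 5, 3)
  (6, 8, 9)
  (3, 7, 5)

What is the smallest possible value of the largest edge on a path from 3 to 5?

5

A few of the 3→5 routes:
3 - 6 - 5: max(5, 5) = 5
3 - 4 - 5: max(1, 5) = 5
3 - 1 - 6 - 5: max(4, 1, 5) = 5
Best route has worst link 5.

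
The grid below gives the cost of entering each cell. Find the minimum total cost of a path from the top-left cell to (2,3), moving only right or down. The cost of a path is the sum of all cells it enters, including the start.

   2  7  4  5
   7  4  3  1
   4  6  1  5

22

Take (0,0)→(0,1)→(0,2)→(1,2)→(1,3)→(2,3) for a total of 2 + 7 + 4 + 3 + 1 + 5 = 22.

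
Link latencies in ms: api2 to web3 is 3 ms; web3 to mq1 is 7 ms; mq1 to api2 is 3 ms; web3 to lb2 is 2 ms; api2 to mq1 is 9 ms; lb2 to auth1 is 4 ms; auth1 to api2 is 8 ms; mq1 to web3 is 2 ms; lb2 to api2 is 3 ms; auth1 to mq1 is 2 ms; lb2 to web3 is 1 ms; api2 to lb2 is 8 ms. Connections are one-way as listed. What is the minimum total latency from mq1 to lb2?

Paths from mq1 to lb2:
mq1 -> api2 -> lb2: 3 + 8 = 11
mq1 -> web3 -> lb2: 2 + 2 = 4
mq1 -> api2 -> web3 -> lb2: 3 + 3 + 2 = 8
The minimum is 4 ms.

4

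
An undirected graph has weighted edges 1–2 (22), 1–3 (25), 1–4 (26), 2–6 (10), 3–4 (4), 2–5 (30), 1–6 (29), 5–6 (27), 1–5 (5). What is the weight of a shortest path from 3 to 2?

Some routes from 3 to 2:
3 → 4 → 1 → 2: 4 + 26 + 22 = 52
3 → 1 → 5 → 2: 25 + 5 + 30 = 60
3 → 1 → 6 → 2: 25 + 29 + 10 = 64
3 → 1 → 5 → 6 → 2: 25 + 5 + 27 + 10 = 67
3 → 1 → 2: 25 + 22 = 47
3 → 4 → 1 → 5 → 2: 4 + 26 + 5 + 30 = 65
Shortest: 47.

47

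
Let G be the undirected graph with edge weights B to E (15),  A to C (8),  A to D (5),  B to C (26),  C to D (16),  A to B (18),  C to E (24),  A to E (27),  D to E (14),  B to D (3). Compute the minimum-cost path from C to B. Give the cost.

A few of the C→B routes:
C -> D -> A -> B: 16 + 5 + 18 = 39
C -> B: 26
C -> A -> D -> B: 8 + 5 + 3 = 16
C -> A -> B: 8 + 18 = 26
C -> E -> B: 24 + 15 = 39
C -> D -> B: 16 + 3 = 19
The minimum is 16.

16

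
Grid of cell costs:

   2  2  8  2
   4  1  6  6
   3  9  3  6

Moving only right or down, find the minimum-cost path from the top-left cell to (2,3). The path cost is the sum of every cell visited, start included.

20

Path r0c0→r0c1→r1c1→r1c2→r2c2→r2c3: 2 + 2 + 1 + 6 + 3 + 6 = 20.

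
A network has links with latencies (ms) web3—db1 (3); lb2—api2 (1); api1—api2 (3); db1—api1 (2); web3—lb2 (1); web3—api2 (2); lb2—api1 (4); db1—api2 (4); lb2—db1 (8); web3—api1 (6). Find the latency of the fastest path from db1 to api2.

4

Checking several routes:
db1 - api2: 4
db1 - api1 - lb2 - api2: 2 + 4 + 1 = 7
db1 - web3 - api2: 3 + 2 = 5
db1 - api1 - api2: 2 + 3 = 5
db1 - web3 - lb2 - api2: 3 + 1 + 1 = 5
Best route has total 4 ms.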